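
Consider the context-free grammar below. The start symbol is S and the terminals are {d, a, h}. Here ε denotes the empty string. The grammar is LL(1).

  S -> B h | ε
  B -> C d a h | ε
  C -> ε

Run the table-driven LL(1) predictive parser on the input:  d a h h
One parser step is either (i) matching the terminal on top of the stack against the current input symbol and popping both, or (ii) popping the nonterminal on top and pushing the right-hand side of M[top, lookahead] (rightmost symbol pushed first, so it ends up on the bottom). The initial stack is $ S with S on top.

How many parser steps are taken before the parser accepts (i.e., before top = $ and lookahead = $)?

7

     Stack        Input      Action
  1  $ S          d a h h $  expand S -> B h
  2  $ h B        d a h h $  expand B -> C d a h
  3  $ h h a d C  d a h h $  expand C -> ε
  4  $ h h a d    d a h h $  match d
  5  $ h h a      a h h $    match a
  6  $ h h        h h $      match h
  7  $ h          h $        match h
Accept reached after 7 steps.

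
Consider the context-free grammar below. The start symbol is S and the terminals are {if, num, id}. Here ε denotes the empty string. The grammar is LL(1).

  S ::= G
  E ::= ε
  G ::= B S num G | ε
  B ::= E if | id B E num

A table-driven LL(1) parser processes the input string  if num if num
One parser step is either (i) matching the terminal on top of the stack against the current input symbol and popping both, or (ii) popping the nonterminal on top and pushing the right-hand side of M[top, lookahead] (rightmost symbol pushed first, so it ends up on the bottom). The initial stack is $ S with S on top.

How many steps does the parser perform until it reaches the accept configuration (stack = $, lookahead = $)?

step 1: stack=$ S  input=if num if num $  — expand S ::= G
step 2: stack=$ G  input=if num if num $  — expand G ::= B S num G
step 3: stack=$ G num S B  input=if num if num $  — expand B ::= E if
step 4: stack=$ G num S if E  input=if num if num $  — expand E ::= ε
step 5: stack=$ G num S if  input=if num if num $  — match if
step 6: stack=$ G num S  input=num if num $  — expand S ::= G
step 7: stack=$ G num G  input=num if num $  — expand G ::= ε
step 8: stack=$ G num  input=num if num $  — match num
step 9: stack=$ G  input=if num $  — expand G ::= B S num G
step 10: stack=$ G num S B  input=if num $  — expand B ::= E if
step 11: stack=$ G num S if E  input=if num $  — expand E ::= ε
step 12: stack=$ G num S if  input=if num $  — match if
step 13: stack=$ G num S  input=num $  — expand S ::= G
step 14: stack=$ G num G  input=num $  — expand G ::= ε
step 15: stack=$ G num  input=num $  — match num
step 16: stack=$ G  input=$  — expand G ::= ε
Accept reached after 16 steps.

16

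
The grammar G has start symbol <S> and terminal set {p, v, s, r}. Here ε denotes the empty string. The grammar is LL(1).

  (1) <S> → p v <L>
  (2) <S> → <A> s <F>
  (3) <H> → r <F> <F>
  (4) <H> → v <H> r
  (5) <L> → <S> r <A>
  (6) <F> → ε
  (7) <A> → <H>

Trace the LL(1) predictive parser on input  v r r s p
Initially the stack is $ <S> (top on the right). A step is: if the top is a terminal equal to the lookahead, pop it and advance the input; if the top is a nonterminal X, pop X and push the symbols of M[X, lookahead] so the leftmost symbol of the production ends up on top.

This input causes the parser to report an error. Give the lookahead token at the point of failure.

p

      Stack                Input        Action
   1  $ <S>                v r r s p $  expand <S> → <A> s <F>
   2  $ <F> s <A>          v r r s p $  expand <A> → <H>
   3  $ <F> s <H>          v r r s p $  expand <H> → v <H> r
   4  $ <F> s r <H> v      v r r s p $  match v
   5  $ <F> s r <H>        r r s p $    expand <H> → r <F> <F>
   6  $ <F> s r <F> <F> r  r r s p $    match r
   7  $ <F> s r <F> <F>    r s p $      expand <F> → ε
   8  $ <F> s r <F>        r s p $      expand <F> → ε
   9  $ <F> s r            r s p $      match r
  10  $ <F> s              s p $        match s
  11  $ <F>                p $          error: M[<F>, p] is empty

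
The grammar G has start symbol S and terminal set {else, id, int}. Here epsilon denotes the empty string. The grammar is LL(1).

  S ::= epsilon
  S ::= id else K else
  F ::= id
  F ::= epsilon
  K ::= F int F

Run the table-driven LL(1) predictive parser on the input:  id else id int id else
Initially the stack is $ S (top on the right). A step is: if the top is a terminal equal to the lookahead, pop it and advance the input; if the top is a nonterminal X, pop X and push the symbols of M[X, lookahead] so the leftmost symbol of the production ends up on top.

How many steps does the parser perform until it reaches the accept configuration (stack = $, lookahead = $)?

step 1: stack=$ S  input=id else id int id else $  — expand S ::= id else K else
step 2: stack=$ else K else id  input=id else id int id else $  — match id
step 3: stack=$ else K else  input=else id int id else $  — match else
step 4: stack=$ else K  input=id int id else $  — expand K ::= F int F
step 5: stack=$ else F int F  input=id int id else $  — expand F ::= id
step 6: stack=$ else F int id  input=id int id else $  — match id
step 7: stack=$ else F int  input=int id else $  — match int
step 8: stack=$ else F  input=id else $  — expand F ::= id
step 9: stack=$ else id  input=id else $  — match id
step 10: stack=$ else  input=else $  — match else
Accept reached after 10 steps.

10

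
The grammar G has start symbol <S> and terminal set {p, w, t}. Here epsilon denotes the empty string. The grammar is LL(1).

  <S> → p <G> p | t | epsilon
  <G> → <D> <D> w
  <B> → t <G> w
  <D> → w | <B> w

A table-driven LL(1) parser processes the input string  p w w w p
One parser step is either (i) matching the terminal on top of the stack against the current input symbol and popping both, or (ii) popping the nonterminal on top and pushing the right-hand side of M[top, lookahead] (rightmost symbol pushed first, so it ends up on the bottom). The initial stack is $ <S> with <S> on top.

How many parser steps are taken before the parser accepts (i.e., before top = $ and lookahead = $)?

9

     Stack          Input        Action
  1  $ <S>          p w w w p $  expand <S> → p <G> p
  2  $ p <G> p      p w w w p $  match p
  3  $ p <G>        w w w p $    expand <G> → <D> <D> w
  4  $ p w <D> <D>  w w w p $    expand <D> → w
  5  $ p w <D> w    w w w p $    match w
  6  $ p w <D>      w w p $      expand <D> → w
  7  $ p w w        w w p $      match w
  8  $ p w          w p $        match w
  9  $ p            p $          match p
Accept reached after 9 steps.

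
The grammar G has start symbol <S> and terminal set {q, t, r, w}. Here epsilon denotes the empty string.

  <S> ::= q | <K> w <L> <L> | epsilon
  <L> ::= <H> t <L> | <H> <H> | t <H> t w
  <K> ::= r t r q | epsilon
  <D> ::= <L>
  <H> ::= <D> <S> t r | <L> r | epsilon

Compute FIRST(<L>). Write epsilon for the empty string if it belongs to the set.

FIRST(<K>) = {epsilon, r}
FIRST(<S>) = {epsilon, q, r, w}  (via <K> w <L> <L>)
FIRST(<L>) = {epsilon, q, r, t, w}  (via <H> t <L>, <H> <H>)
FIRST(<D>) = {epsilon, q, r, t, w}  (via <L>)
FIRST(<H>) = {epsilon, q, r, t, w}  (via <D> <S> t r, <L> r)

{epsilon, q, r, t, w}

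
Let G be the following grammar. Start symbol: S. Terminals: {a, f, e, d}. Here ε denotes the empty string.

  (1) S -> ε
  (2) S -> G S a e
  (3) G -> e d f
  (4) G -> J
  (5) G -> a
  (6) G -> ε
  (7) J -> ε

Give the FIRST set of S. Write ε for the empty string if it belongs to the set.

{ε, a, e}

FIRST(J): from J->ε we get {ε}. So FIRST(J) = {ε}.
FIRST(G): from G->e d f we get {e}; from G->J we get {ε}; from G->a we get {a}; from G->ε we get {ε}. So FIRST(G) = {ε, a, e}.
FIRST(S): from S->ε we get {ε}; from S->G S a e we get {a, e}. So FIRST(S) = {ε, a, e}.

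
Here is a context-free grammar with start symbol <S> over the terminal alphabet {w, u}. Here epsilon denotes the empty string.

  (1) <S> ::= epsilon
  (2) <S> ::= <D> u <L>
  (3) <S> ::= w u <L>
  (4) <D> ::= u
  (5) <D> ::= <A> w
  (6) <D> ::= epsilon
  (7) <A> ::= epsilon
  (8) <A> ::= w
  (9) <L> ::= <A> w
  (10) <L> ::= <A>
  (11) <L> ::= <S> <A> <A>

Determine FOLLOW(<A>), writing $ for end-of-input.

{$, w}

FIRST(<A>) = {epsilon, w}
FIRST(<D>) = {epsilon, u, w}  (via <A> w)
FIRST(<S>) = {epsilon, u, w}  (via <D> u <L>)
FIRST(<L>) = {epsilon, u, w}  (via <A> w, <A>, <S> <A> <A>)
FOLLOW(<S>) includes $ since <S> is the start symbol.
FOLLOW(<D>): in <S>::=<D> u <L>, <D> is followed by u <L> with FIRST {u}. Thus FOLLOW(<D>) = {u}.
FOLLOW(<S>): in <L>::=<S> <A> <A>, <S> is followed by <A> <A> with FIRST {epsilon, w}; in <L>::=<S> <A> <A>, the suffix after <S> is nullable, so FOLLOW(<S>) ⊇ FOLLOW(<L>) = {$, w}. Thus FOLLOW(<S>) = {$, w}.
FOLLOW(<L>): in <S>::=<D> u <L>, the suffix after <L> is empty, so FOLLOW(<L>) ⊇ FOLLOW(<S>) = {$, w}; in <S>::=w u <L>, the suffix after <L> is empty, so FOLLOW(<L>) ⊇ FOLLOW(<S>) = {$, w}. Thus FOLLOW(<L>) = {$, w}.
FOLLOW(<A>): in <D>::=<A> w, <A> is followed by w with FIRST {w}; in <L>::=<A> w, <A> is followed by w with FIRST {w}; in <L>::=<A>, the suffix after <A> is empty, so FOLLOW(<A>) ⊇ FOLLOW(<L>) = {$, w}; in <L>::=<S> <A> <A> (occurrence 1), <A> is followed by <A> with FIRST {epsilon, w}; in <L>::=<S> <A> <A> (occurrence 1), the suffix after <A> is nullable, so FOLLOW(<A>) ⊇ FOLLOW(<L>) = {$, w}; in <L>::=<S> <A> <A> (occurrence 2), the suffix after <A> is empty, so FOLLOW(<A>) ⊇ FOLLOW(<L>) = {$, w}. Thus FOLLOW(<A>) = {$, w}.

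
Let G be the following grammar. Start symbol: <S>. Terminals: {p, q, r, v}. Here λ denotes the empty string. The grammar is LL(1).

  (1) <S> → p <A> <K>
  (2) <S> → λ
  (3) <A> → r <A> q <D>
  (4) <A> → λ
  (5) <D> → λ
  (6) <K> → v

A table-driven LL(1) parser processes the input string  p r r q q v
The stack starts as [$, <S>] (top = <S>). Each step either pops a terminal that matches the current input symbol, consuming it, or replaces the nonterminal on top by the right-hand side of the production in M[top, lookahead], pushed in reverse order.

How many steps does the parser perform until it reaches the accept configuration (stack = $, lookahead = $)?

step 1: stack=$ <S>  input=p r r q q v $  — expand <S> → p <A> <K>
step 2: stack=$ <K> <A> p  input=p r r q q v $  — match p
step 3: stack=$ <K> <A>  input=r r q q v $  — expand <A> → r <A> q <D>
step 4: stack=$ <K> <D> q <A> r  input=r r q q v $  — match r
step 5: stack=$ <K> <D> q <A>  input=r q q v $  — expand <A> → r <A> q <D>
step 6: stack=$ <K> <D> q <D> q <A> r  input=r q q v $  — match r
step 7: stack=$ <K> <D> q <D> q <A>  input=q q v $  — expand <A> → λ
step 8: stack=$ <K> <D> q <D> q  input=q q v $  — match q
step 9: stack=$ <K> <D> q <D>  input=q v $  — expand <D> → λ
step 10: stack=$ <K> <D> q  input=q v $  — match q
step 11: stack=$ <K> <D>  input=v $  — expand <D> → λ
step 12: stack=$ <K>  input=v $  — expand <K> → v
step 13: stack=$ v  input=v $  — match v
Accept reached after 13 steps.

13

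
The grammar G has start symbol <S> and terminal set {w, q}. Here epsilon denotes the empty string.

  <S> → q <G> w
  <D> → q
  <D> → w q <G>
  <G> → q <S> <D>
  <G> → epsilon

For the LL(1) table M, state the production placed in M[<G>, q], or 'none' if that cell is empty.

<G> → q <S> <D>

FIRST(<S>): from <S>→q <G> w we get {q}. So FIRST(<S>) = {q}.
FIRST(<D>): from <D>→q we get {q}; from <D>→w q <G> we get {w}. So FIRST(<D>) = {q, w}.
FIRST(<G>): from <G>→q <S> <D> we get {q}; from <G>→epsilon we get {epsilon}. So FIRST(<G>) = {epsilon, q}.
FOLLOW(<S>) includes $ since <S> is the start symbol.
FOLLOW(<D>): in <G>→q <S> <D>, the suffix after <D> is empty, so FOLLOW(<D>) ⊇ FOLLOW(<G>) = {w}. Thus FOLLOW(<D>) = {w}.
FOLLOW(<G>): in <S>→q <G> w, <G> is followed by w with FIRST {w}; in <D>→w q <G>, the suffix after <G> is empty, so FOLLOW(<G>) ⊇ FOLLOW(<D>) = {w}. Thus FOLLOW(<G>) = {w}.
For <G> → q <S> <D>: FIRST(q <S> <D>) = {q}, so it goes in M[<G>, t] for t ∈ {q}.
For <G> → epsilon: FIRST(epsilon) = {epsilon}, so it goes in M[<G>, t] for t ∈ {}; since epsilon ∈ FIRST, also for every t ∈ FOLLOW(<G>) = {w}.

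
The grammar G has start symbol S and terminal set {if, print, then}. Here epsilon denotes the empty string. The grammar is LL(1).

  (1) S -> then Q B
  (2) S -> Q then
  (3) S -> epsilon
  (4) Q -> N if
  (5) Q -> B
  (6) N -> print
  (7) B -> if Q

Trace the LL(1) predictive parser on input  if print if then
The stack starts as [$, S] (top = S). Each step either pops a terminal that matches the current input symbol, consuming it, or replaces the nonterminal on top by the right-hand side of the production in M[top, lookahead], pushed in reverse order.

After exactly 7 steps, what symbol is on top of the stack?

step 1: stack=$ S  input=if print if then $  — expand S -> Q then
step 2: stack=$ then Q  input=if print if then $  — expand Q -> B
step 3: stack=$ then B  input=if print if then $  — expand B -> if Q
step 4: stack=$ then Q if  input=if print if then $  — match if
step 5: stack=$ then Q  input=print if then $  — expand Q -> N if
step 6: stack=$ then if N  input=print if then $  — expand N -> print
step 7: stack=$ then if print  input=print if then $  — match print
Stack after step 7: $ then if (top = if).

if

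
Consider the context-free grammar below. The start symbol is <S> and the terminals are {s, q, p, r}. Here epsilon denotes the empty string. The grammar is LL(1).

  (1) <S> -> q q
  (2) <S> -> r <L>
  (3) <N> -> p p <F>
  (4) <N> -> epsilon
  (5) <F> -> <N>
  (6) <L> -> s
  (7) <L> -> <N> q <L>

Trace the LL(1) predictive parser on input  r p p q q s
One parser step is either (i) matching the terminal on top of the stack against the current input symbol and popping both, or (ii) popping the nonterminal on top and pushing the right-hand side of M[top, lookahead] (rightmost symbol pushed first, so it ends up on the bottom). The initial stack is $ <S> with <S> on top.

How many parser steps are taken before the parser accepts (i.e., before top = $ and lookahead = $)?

14

step 1: stack=$ <S>  input=r p p q q s $  — expand <S> -> r <L>
step 2: stack=$ <L> r  input=r p p q q s $  — match r
step 3: stack=$ <L>  input=p p q q s $  — expand <L> -> <N> q <L>
step 4: stack=$ <L> q <N>  input=p p q q s $  — expand <N> -> p p <F>
step 5: stack=$ <L> q <F> p p  input=p p q q s $  — match p
step 6: stack=$ <L> q <F> p  input=p q q s $  — match p
step 7: stack=$ <L> q <F>  input=q q s $  — expand <F> -> <N>
step 8: stack=$ <L> q <N>  input=q q s $  — expand <N> -> epsilon
step 9: stack=$ <L> q  input=q q s $  — match q
step 10: stack=$ <L>  input=q s $  — expand <L> -> <N> q <L>
step 11: stack=$ <L> q <N>  input=q s $  — expand <N> -> epsilon
step 12: stack=$ <L> q  input=q s $  — match q
step 13: stack=$ <L>  input=s $  — expand <L> -> s
step 14: stack=$ s  input=s $  — match s
Accept reached after 14 steps.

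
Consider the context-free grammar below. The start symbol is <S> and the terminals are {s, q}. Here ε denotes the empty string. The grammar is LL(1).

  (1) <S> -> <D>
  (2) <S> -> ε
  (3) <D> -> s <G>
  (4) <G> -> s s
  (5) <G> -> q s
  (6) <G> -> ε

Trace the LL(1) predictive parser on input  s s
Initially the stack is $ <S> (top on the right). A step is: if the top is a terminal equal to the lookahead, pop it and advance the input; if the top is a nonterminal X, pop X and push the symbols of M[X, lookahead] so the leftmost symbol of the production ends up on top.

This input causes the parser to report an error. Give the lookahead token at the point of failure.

$

step 1: stack=$ <S>  input=s s $  — expand <S> -> <D>
step 2: stack=$ <D>  input=s s $  — expand <D> -> s <G>
step 3: stack=$ <G> s  input=s s $  — match s
step 4: stack=$ <G>  input=s $  — expand <G> -> s s
step 5: stack=$ s s  input=s $  — match s
step 6: stack=$ s  input=$  — error: top is terminal s but lookahead is $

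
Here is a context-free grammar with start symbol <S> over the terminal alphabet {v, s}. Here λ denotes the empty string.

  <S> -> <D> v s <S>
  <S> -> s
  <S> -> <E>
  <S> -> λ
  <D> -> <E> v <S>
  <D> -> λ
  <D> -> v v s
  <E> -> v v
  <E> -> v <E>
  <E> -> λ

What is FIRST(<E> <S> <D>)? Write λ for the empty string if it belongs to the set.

{λ, s, v}

FIRST(<E>): from <E>->v v we get {v}; from <E>->v <E> we get {v}; from <E>->λ we get {λ}. So FIRST(<E>) = {λ, v}.
FIRST(<D>): from <D>-><E> v <S> we get {v}; from <D>->λ we get {λ}; from <D>->v v s we get {v}. So FIRST(<D>) = {λ, v}.
FIRST(<S>): from <S>-><D> v s <S> we get {v}; from <S>->s we get {s}; from <S>-><E> we get {λ, v}; from <S>->λ we get {λ}. So FIRST(<S>) = {λ, s, v}.
FIRST(<E> <S> <D>): take FIRST of each symbol in turn, carrying on past any symbol whose FIRST contains λ; result {λ, s, v}.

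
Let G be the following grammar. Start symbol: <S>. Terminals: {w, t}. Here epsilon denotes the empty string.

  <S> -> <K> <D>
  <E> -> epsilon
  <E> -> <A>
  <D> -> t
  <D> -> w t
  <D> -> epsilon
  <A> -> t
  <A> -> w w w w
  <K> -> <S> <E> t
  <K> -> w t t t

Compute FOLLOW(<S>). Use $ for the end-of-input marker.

{$, t, w}

FIRST(<D>): from <D>->t we get {t}; from <D>->w t we get {w}; from <D>->epsilon we get {epsilon}. So FIRST(<D>) = {epsilon, t, w}.
FIRST(<A>): from <A>->t we get {t}; from <A>->w w w w we get {w}. So FIRST(<A>) = {t, w}.
FIRST(<E>): from <E>->epsilon we get {epsilon}; from <E>-><A> we get {t, w}. So FIRST(<E>) = {epsilon, t, w}.
FIRST(<S>): from <S>-><K> <D> we get {w}. So FIRST(<S>) = {w}.
FIRST(<K>): from <K>-><S> <E> t we get {w}; from <K>->w t t t we get {w}. So FIRST(<K>) = {w}.
FOLLOW(<S>) includes $ since <S> is the start symbol.
FOLLOW(<S>): in <K>-><S> <E> t, <S> is followed by <E> t with FIRST {t, w}. Thus FOLLOW(<S>) = {$, t, w}.
FOLLOW(<E>): in <K>-><S> <E> t, <E> is followed by t with FIRST {t}. Thus FOLLOW(<E>) = {t}.
FOLLOW(<D>): in <S>-><K> <D>, the suffix after <D> is empty, so FOLLOW(<D>) ⊇ FOLLOW(<S>) = {$, t, w}. Thus FOLLOW(<D>) = {$, t, w}.
FOLLOW(<A>): in <E>-><A>, the suffix after <A> is empty, so FOLLOW(<A>) ⊇ FOLLOW(<E>) = {t}. Thus FOLLOW(<A>) = {t}.
FOLLOW(<K>): in <S>-><K> <D>, <K> is followed by <D> with FIRST {epsilon, t, w}; in <S>-><K> <D>, the suffix after <K> is nullable, so FOLLOW(<K>) ⊇ FOLLOW(<S>) = {$, t, w}. Thus FOLLOW(<K>) = {$, t, w}.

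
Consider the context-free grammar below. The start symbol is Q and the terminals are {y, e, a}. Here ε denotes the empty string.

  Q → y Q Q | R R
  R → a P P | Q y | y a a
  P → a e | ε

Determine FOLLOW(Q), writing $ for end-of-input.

FIRST(P) = {ε, a}
FIRST(Q) = {a, y}  (via R R)
FIRST(R) = {a, y}  (via Q y)
FOLLOW(Q) includes $ since Q is the start symbol.
FOLLOW(Q): in Q→y Q Q (occurrence 1), Q is followed by Q with FIRST {a, y}; in Q→y Q Q (occurrence 2), the suffix after Q is empty (adds nothing new); in R→Q y, Q is followed by y with FIRST {y}. Thus FOLLOW(Q) = {$, a, y}.
FOLLOW(R): in Q→R R (occurrence 1), R is followed by R with FIRST {a, y}; in Q→R R (occurrence 2), the suffix after R is empty, so FOLLOW(R) ⊇ FOLLOW(Q) = {$, a, y}. Thus FOLLOW(R) = {$, a, y}.
FOLLOW(P): in R→a P P (occurrence 1), P is followed by P with FIRST {ε, a}; in R→a P P (occurrence 1), the suffix after P is nullable, so FOLLOW(P) ⊇ FOLLOW(R) = {$, a, y}; in R→a P P (occurrence 2), the suffix after P is empty, so FOLLOW(P) ⊇ FOLLOW(R) = {$, a, y}. Thus FOLLOW(P) = {$, a, y}.

{$, a, y}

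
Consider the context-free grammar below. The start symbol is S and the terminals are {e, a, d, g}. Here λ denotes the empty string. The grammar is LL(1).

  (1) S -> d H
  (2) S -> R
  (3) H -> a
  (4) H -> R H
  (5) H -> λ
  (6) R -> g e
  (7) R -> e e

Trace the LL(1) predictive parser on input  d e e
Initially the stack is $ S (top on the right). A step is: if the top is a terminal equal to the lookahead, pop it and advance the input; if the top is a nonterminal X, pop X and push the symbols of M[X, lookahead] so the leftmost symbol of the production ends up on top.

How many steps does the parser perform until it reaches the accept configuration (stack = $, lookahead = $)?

7

step 1: stack=$ S  input=d e e $  — expand S -> d H
step 2: stack=$ H d  input=d e e $  — match d
step 3: stack=$ H  input=e e $  — expand H -> R H
step 4: stack=$ H R  input=e e $  — expand R -> e e
step 5: stack=$ H e e  input=e e $  — match e
step 6: stack=$ H e  input=e $  — match e
step 7: stack=$ H  input=$  — expand H -> λ
Accept reached after 7 steps.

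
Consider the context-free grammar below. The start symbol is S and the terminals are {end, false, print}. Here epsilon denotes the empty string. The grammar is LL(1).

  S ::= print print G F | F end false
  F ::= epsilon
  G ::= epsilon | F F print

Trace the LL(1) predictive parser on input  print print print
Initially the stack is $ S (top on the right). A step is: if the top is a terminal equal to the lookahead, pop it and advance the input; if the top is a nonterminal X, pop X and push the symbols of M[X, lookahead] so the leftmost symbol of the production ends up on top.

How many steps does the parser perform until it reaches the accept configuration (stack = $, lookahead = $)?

8

     Stack              Input                Action
  1  $ S                print print print $  expand S ::= print print G F
  2  $ F G print print  print print print $  match print
  3  $ F G print        print print $        match print
  4  $ F G              print $              expand G ::= F F print
  5  $ F print F F      print $              expand F ::= epsilon
  6  $ F print F        print $              expand F ::= epsilon
  7  $ F print          print $              match print
  8  $ F                $                    expand F ::= epsilon
Accept reached after 8 steps.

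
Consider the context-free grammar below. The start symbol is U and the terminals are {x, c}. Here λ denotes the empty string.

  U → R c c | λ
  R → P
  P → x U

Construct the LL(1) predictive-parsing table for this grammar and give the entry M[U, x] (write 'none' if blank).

U → R c c

FIRST(P): from P→x U we get {x}. So FIRST(P) = {x}.
FIRST(R): from R→P we get {x}. So FIRST(R) = {x}.
FIRST(U): from U→R c c we get {x}; from U→λ we get {λ}. So FIRST(U) = {λ, x}.
FOLLOW(U) includes $ since U is the start symbol.
FOLLOW(P): in R→P, the suffix after P is empty, so FOLLOW(P) ⊇ FOLLOW(R) = {c}. Thus FOLLOW(P) = {c}.
FOLLOW(U): in P→x U, the suffix after U is empty, so FOLLOW(U) ⊇ FOLLOW(P) = {c}. Thus FOLLOW(U) = {$, c}.
For U → R c c: FIRST(R c c) = {x}, so it goes in M[U, t] for t ∈ {x}.
For U → λ: FIRST(λ) = {λ}, so it goes in M[U, t] for t ∈ {}; since λ ∈ FIRST, also for every t ∈ FOLLOW(U) = {$, c}.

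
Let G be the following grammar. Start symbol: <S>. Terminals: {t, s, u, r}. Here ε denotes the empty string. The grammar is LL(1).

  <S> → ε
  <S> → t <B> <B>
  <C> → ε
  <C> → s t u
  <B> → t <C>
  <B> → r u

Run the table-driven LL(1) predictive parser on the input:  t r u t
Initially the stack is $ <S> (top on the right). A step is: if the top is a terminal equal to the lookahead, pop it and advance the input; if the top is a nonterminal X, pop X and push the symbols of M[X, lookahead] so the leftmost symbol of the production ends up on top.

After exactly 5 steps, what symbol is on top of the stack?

     Stack        Input      Action
  1  $ <S>        t r u t $  expand <S> → t <B> <B>
  2  $ <B> <B> t  t r u t $  match t
  3  $ <B> <B>    r u t $    expand <B> → r u
  4  $ <B> u r    r u t $    match r
  5  $ <B> u      u t $      match u
Stack after step 5: $ <B> (top = <B>).

<B>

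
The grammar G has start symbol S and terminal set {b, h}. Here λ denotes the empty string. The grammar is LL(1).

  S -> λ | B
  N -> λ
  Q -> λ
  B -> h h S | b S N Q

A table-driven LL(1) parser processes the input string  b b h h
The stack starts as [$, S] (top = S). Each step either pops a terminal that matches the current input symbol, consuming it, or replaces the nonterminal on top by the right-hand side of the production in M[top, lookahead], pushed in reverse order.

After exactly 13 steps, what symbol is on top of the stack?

      Stack            Input      Action
   1  $ S              b b h h $  expand S -> B
   2  $ B              b b h h $  expand B -> b S N Q
   3  $ Q N S b        b b h h $  match b
   4  $ Q N S          b h h $    expand S -> B
   5  $ Q N B          b h h $    expand B -> b S N Q
   6  $ Q N Q N S b    b h h $    match b
   7  $ Q N Q N S      h h $      expand S -> B
   8  $ Q N Q N B      h h $      expand B -> h h S
   9  $ Q N Q N S h h  h h $      match h
  10  $ Q N Q N S h    h $        match h
  11  $ Q N Q N S      $          expand S -> λ
  12  $ Q N Q N        $          expand N -> λ
  13  $ Q N Q          $          expand Q -> λ
Stack after step 13: $ Q N (top = N).

N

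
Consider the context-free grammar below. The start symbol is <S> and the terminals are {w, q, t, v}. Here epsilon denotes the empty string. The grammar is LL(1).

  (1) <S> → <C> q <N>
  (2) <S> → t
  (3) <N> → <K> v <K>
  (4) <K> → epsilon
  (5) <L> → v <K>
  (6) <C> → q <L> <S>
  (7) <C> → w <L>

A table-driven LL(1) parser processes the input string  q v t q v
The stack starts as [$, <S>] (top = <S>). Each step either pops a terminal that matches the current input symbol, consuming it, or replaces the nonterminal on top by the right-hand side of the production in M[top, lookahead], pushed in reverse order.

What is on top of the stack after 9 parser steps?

<N>

step 1: stack=$ <S>  input=q v t q v $  — expand <S> → <C> q <N>
step 2: stack=$ <N> q <C>  input=q v t q v $  — expand <C> → q <L> <S>
step 3: stack=$ <N> q <S> <L> q  input=q v t q v $  — match q
step 4: stack=$ <N> q <S> <L>  input=v t q v $  — expand <L> → v <K>
step 5: stack=$ <N> q <S> <K> v  input=v t q v $  — match v
step 6: stack=$ <N> q <S> <K>  input=t q v $  — expand <K> → epsilon
step 7: stack=$ <N> q <S>  input=t q v $  — expand <S> → t
step 8: stack=$ <N> q t  input=t q v $  — match t
step 9: stack=$ <N> q  input=q v $  — match q
Stack after step 9: $ <N> (top = <N>).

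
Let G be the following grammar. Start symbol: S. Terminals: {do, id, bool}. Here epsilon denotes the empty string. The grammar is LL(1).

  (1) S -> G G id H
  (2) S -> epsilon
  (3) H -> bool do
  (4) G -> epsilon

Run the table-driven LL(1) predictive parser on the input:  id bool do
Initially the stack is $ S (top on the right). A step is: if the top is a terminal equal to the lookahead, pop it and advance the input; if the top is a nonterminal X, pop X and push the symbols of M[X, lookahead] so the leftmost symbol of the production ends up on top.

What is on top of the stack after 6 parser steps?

step 1: stack=$ S  input=id bool do $  — expand S -> G G id H
step 2: stack=$ H id G G  input=id bool do $  — expand G -> epsilon
step 3: stack=$ H id G  input=id bool do $  — expand G -> epsilon
step 4: stack=$ H id  input=id bool do $  — match id
step 5: stack=$ H  input=bool do $  — expand H -> bool do
step 6: stack=$ do bool  input=bool do $  — match bool
Stack after step 6: $ do (top = do).

do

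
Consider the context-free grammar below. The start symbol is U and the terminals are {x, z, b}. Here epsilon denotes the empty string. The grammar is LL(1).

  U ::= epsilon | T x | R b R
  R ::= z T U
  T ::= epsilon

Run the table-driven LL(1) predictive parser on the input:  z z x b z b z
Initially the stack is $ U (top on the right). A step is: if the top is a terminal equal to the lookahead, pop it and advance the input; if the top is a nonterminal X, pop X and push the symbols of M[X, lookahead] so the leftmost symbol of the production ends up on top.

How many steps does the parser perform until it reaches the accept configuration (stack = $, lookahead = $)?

      Stack            Input            Action
   1  $ U              z z x b z b z $  expand U ::= R b R
   2  $ R b R          z z x b z b z $  expand R ::= z T U
   3  $ R b U T z      z z x b z b z $  match z
   4  $ R b U T        z x b z b z $    expand T ::= epsilon
   5  $ R b U          z x b z b z $    expand U ::= R b R
   6  $ R b R b R      z x b z b z $    expand R ::= z T U
   7  $ R b R b U T z  z x b z b z $    match z
   8  $ R b R b U T    x b z b z $      expand T ::= epsilon
   9  $ R b R b U      x b z b z $      expand U ::= T x
  10  $ R b R b x T    x b z b z $      expand T ::= epsilon
  11  $ R b R b x      x b z b z $      match x
  12  $ R b R b        b z b z $        match b
  13  $ R b R          z b z $          expand R ::= z T U
  14  $ R b U T z      z b z $          match z
  15  $ R b U T        b z $            expand T ::= epsilon
  16  $ R b U          b z $            expand U ::= epsilon
  17  $ R b            b z $            match b
  18  $ R              z $              expand R ::= z T U
  19  $ U T z          z $              match z
  20  $ U T            $                expand T ::= epsilon
  21  $ U              $                expand U ::= epsilon
Accept reached after 21 steps.

21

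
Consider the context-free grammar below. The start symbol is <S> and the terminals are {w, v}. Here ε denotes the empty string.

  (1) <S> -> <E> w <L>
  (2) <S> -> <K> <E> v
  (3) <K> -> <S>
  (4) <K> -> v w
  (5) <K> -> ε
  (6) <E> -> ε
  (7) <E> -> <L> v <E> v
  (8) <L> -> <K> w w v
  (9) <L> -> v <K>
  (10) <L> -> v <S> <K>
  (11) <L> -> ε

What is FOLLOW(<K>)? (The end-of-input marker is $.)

FIRST(<S>) = {v, w}  (via <E> w <L>, <K> <E> v)
FIRST(<K>) = {ε, v, w}  (via <S>)
FIRST(<L>) = {ε, v, w}  (via <K> w w v)
FIRST(<E>) = {ε, v, w}  (via <L> v <E> v)
FOLLOW(<S>) includes $ since <S> is the start symbol.
FOLLOW(<E>): in <S>-><E> w <L>, <E> is followed by w <L> with FIRST {w}; in <S>-><K> <E> v, <E> is followed by v with FIRST {v}; in <E>-><L> v <E> v, <E> is followed by v with FIRST {v}. Thus FOLLOW(<E>) = {v, w}.
FOLLOW(<S>): in <K>-><S>, the suffix after <S> is empty, so FOLLOW(<S>) ⊇ FOLLOW(<K>) = {$, v, w}; in <L>->v <S> <K>, <S> is followed by <K> with FIRST {ε, v, w}; in <L>->v <S> <K>, the suffix after <S> is nullable, so FOLLOW(<S>) ⊇ FOLLOW(<L>) = {$, v, w}. Thus FOLLOW(<S>) = {$, v, w}.
FOLLOW(<L>): in <S>-><E> w <L>, the suffix after <L> is empty, so FOLLOW(<L>) ⊇ FOLLOW(<S>) = {$, v, w}; in <E>-><L> v <E> v, <L> is followed by v <E> v with FIRST {v}. Thus FOLLOW(<L>) = {$, v, w}.
FOLLOW(<K>): in <S>-><K> <E> v, <K> is followed by <E> v with FIRST {v, w}; in <L>-><K> w w v, <K> is followed by w w v with FIRST {w}; in <L>->v <K>, the suffix after <K> is empty, so FOLLOW(<K>) ⊇ FOLLOW(<L>) = {$, v, w}; in <L>->v <S> <K>, the suffix after <K> is empty, so FOLLOW(<K>) ⊇ FOLLOW(<L>) = {$, v, w}. Thus FOLLOW(<K>) = {$, v, w}.

{$, v, w}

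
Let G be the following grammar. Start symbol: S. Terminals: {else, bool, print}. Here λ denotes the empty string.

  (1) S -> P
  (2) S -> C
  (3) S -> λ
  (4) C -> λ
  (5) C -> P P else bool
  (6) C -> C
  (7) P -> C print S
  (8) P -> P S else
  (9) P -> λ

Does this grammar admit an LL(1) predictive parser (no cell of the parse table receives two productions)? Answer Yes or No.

No

FIRST(S) = {λ, else, print}
FIRST(C) = {λ, else, print}
FIRST(P) = {λ, else, print}
FOLLOW(S) = {$, else, print}
FOLLOW(C) = {$, else, print}
FOLLOW(P) = {$, else, print}
Cell M[C, $] receives both C -> λ and C -> C — the grammar is not LL(1).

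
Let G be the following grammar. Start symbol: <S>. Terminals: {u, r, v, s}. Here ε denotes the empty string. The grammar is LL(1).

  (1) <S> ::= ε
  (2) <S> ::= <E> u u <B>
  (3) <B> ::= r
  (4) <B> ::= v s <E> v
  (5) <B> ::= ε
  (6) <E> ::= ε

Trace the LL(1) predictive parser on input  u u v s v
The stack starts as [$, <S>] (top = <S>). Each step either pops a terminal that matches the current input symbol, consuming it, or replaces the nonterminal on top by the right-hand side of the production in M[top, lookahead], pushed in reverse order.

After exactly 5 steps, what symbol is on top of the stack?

step 1: stack=$ <S>  input=u u v s v $  — expand <S> ::= <E> u u <B>
step 2: stack=$ <B> u u <E>  input=u u v s v $  — expand <E> ::= ε
step 3: stack=$ <B> u u  input=u u v s v $  — match u
step 4: stack=$ <B> u  input=u v s v $  — match u
step 5: stack=$ <B>  input=v s v $  — expand <B> ::= v s <E> v
Stack after step 5: $ v <E> s v (top = v).

v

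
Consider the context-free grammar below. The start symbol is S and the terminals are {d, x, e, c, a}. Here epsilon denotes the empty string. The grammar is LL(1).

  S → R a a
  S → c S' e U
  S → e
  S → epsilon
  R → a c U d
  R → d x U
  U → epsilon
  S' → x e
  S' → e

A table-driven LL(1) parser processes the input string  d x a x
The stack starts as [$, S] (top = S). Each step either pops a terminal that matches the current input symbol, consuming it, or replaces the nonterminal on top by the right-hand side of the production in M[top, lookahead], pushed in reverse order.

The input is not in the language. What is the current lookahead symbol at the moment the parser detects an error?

x

step 1: stack=$ S  input=d x a x $  — expand S → R a a
step 2: stack=$ a a R  input=d x a x $  — expand R → d x U
step 3: stack=$ a a U x d  input=d x a x $  — match d
step 4: stack=$ a a U x  input=x a x $  — match x
step 5: stack=$ a a U  input=a x $  — expand U → epsilon
step 6: stack=$ a a  input=a x $  — match a
step 7: stack=$ a  input=x $  — error: top is terminal a but lookahead is x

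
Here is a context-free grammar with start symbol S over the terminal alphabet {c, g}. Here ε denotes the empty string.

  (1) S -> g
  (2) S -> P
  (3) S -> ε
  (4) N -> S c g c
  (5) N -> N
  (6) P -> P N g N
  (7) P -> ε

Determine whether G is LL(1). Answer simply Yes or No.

FIRST(S) = {ε, c, g}
FIRST(N) = {c, g}
FIRST(P) = {ε, c, g}
FOLLOW(S) = {$, c}
FOLLOW(N) = {$, c, g}
FOLLOW(P) = {$, c, g}
Cell M[N, c] receives both N -> S c g c and N -> N — the grammar is not LL(1).

No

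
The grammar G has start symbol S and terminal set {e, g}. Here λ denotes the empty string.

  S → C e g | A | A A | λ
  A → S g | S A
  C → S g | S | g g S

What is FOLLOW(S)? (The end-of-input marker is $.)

{$, e, g}

FIRST(S): from S→C e g we get {e, g}; from S→A we get {e, g}; from S→A A we get {e, g}; from S→λ we get {λ}. So FIRST(S) = {λ, e, g}.
FIRST(A): from A→S g we get {e, g}; from A→S A we get {e, g}. So FIRST(A) = {e, g}.
FIRST(C): from C→S g we get {e, g}; from C→S we get {λ, e, g}; from C→g g S we get {g}. So FIRST(C) = {λ, e, g}.
FOLLOW(S) includes $ since S is the start symbol.
FOLLOW(C): in S→C e g, C is followed by e g with FIRST {e}. Thus FOLLOW(C) = {e}.
FOLLOW(S): in A→S g, S is followed by g with FIRST {g}; in A→S A, S is followed by A with FIRST {e, g}; in C→S g, S is followed by g with FIRST {g}; in C→S, the suffix after S is empty, so FOLLOW(S) ⊇ FOLLOW(C) = {e}; in C→g g S, the suffix after S is empty, so FOLLOW(S) ⊇ FOLLOW(C) = {e}. Thus FOLLOW(S) = {$, e, g}.
FOLLOW(A): in S→A, the suffix after A is empty, so FOLLOW(A) ⊇ FOLLOW(S) = {$, e, g}; in S→A A (occurrence 1), A is followed by A with FIRST {e, g}; in S→A A (occurrence 2), the suffix after A is empty, so FOLLOW(A) ⊇ FOLLOW(S) = {$, e, g}; in A→S A, the suffix after A is empty (adds nothing new). Thus FOLLOW(A) = {$, e, g}.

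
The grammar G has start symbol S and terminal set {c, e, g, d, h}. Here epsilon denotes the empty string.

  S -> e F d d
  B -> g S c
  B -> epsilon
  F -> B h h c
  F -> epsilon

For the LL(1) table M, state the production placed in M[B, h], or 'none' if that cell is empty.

FIRST(S): from S->e F d d we get {e}. So FIRST(S) = {e}.
FIRST(B): from B->g S c we get {g}; from B->epsilon we get {epsilon}. So FIRST(B) = {epsilon, g}.
FIRST(F): from F->B h h c we get {g, h}; from F->epsilon we get {epsilon}. So FIRST(F) = {epsilon, g, h}.
FOLLOW(S) includes $ since S is the start symbol.
FOLLOW(B): in F->B h h c, B is followed by h h c with FIRST {h}. Thus FOLLOW(B) = {h}.
For B -> g S c: FIRST(g S c) = {g}, so it goes in M[B, t] for t ∈ {g}.
For B -> epsilon: FIRST(epsilon) = {epsilon}, so it goes in M[B, t] for t ∈ {}; since epsilon ∈ FIRST, also for every t ∈ FOLLOW(B) = {h}.

B -> epsilon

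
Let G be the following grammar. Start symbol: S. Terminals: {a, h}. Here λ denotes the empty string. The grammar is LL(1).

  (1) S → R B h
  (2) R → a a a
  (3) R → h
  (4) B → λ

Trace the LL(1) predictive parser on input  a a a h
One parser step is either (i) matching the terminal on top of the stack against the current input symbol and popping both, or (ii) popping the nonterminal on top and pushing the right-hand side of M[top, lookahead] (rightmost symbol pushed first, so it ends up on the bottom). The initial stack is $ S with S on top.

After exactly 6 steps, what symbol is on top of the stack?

h

     Stack        Input      Action
  1  $ S          a a a h $  expand S → R B h
  2  $ h B R      a a a h $  expand R → a a a
  3  $ h B a a a  a a a h $  match a
  4  $ h B a a    a a h $    match a
  5  $ h B a      a h $      match a
  6  $ h B        h $        expand B → λ
Stack after step 6: $ h (top = h).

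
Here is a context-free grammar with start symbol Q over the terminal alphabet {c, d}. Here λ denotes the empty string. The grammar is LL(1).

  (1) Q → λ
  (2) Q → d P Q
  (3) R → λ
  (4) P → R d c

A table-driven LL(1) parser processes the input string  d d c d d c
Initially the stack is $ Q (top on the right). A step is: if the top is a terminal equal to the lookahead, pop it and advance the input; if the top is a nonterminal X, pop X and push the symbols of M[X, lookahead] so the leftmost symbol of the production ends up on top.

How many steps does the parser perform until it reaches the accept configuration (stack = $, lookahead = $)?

step 1: stack=$ Q  input=d d c d d c $  — expand Q → d P Q
step 2: stack=$ Q P d  input=d d c d d c $  — match d
step 3: stack=$ Q P  input=d c d d c $  — expand P → R d c
step 4: stack=$ Q c d R  input=d c d d c $  — expand R → λ
step 5: stack=$ Q c d  input=d c d d c $  — match d
step 6: stack=$ Q c  input=c d d c $  — match c
step 7: stack=$ Q  input=d d c $  — expand Q → d P Q
step 8: stack=$ Q P d  input=d d c $  — match d
step 9: stack=$ Q P  input=d c $  — expand P → R d c
step 10: stack=$ Q c d R  input=d c $  — expand R → λ
step 11: stack=$ Q c d  input=d c $  — match d
step 12: stack=$ Q c  input=c $  — match c
step 13: stack=$ Q  input=$  — expand Q → λ
Accept reached after 13 steps.

13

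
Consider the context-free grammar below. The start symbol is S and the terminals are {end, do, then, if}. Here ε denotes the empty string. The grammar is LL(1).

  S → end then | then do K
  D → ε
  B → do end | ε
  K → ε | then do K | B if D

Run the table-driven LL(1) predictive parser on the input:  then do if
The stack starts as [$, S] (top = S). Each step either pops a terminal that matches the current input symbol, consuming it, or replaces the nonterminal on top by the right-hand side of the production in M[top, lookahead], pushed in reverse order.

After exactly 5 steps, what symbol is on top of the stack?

     Stack        Input         Action
  1  $ S          then do if $  expand S → then do K
  2  $ K do then  then do if $  match then
  3  $ K do       do if $       match do
  4  $ K          if $          expand K → B if D
  5  $ D if B     if $          expand B → ε
Stack after step 5: $ D if (top = if).

if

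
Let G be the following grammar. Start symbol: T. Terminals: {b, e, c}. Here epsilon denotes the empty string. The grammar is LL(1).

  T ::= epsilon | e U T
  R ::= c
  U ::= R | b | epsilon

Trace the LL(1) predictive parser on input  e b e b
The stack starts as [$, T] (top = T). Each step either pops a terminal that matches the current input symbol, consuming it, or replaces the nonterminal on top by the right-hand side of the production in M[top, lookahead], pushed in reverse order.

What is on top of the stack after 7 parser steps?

b

step 1: stack=$ T  input=e b e b $  — expand T ::= e U T
step 2: stack=$ T U e  input=e b e b $  — match e
step 3: stack=$ T U  input=b e b $  — expand U ::= b
step 4: stack=$ T b  input=b e b $  — match b
step 5: stack=$ T  input=e b $  — expand T ::= e U T
step 6: stack=$ T U e  input=e b $  — match e
step 7: stack=$ T U  input=b $  — expand U ::= b
Stack after step 7: $ T b (top = b).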